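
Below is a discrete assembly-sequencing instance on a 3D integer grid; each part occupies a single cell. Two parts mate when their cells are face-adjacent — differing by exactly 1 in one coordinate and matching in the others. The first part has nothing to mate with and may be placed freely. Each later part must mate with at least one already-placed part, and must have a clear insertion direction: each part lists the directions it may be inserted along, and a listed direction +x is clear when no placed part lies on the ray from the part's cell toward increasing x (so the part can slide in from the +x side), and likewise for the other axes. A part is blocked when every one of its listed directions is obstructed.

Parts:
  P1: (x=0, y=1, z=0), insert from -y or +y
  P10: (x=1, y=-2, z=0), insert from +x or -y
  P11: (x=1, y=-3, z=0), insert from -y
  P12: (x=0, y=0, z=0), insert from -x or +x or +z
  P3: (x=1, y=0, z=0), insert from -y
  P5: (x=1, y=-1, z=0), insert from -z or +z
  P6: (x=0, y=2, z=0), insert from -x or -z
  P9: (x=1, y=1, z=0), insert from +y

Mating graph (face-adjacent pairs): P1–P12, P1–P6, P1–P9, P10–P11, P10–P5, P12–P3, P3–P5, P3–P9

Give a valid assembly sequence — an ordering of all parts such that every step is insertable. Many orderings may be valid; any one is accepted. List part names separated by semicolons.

P3; P12; P5; P10; P11; P9; P1; P6

1. P3@(1, 0, 0) [-y clear] — {P3}
2. P12@(0, 0, 0) [-x clear] — {P12, P3}
3. P5@(1, -1, 0) [-z clear] — {P12, P3, P5}
4. P10@(1, -2, 0) [+x clear] — {P10, P12, P3, P5}
5. P11@(1, -3, 0) [-y clear] — {P10, P11, P12, P3, P5}
6. P9@(1, 1, 0) [+y clear] — {P10, P11, P12, P3, P5, P9}
7. P1@(0, 1, 0) [+y clear] — {P1, P10, P11, P12, P3, P5, P9}
8. P6@(0, 2, 0) [-x clear] — {P1, P10, P11, P12, P3, P5, P6, P9}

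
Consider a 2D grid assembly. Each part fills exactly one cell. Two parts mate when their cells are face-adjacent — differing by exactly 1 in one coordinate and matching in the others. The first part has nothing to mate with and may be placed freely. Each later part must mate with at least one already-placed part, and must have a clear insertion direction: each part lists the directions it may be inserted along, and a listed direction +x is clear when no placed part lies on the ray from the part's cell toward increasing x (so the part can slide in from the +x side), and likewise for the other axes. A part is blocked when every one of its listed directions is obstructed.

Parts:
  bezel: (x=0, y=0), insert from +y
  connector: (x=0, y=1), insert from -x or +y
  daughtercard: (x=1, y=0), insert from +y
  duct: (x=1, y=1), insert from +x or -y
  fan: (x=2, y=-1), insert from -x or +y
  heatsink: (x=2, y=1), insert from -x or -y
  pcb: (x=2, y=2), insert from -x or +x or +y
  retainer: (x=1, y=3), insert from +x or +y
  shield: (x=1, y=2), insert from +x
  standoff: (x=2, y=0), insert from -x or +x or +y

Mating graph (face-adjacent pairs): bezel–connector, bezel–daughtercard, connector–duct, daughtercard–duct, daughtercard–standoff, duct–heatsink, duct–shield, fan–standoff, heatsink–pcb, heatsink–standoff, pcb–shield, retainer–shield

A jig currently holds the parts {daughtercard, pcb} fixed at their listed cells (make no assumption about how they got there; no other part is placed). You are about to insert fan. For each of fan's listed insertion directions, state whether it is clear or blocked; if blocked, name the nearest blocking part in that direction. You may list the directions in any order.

+y: blocked by pcb; -x: clear

-x: ray from fan(2, -1) has no placed part ⇒ clear
+y: nearest on ray is pcb@(2, 2) ⇒ blocked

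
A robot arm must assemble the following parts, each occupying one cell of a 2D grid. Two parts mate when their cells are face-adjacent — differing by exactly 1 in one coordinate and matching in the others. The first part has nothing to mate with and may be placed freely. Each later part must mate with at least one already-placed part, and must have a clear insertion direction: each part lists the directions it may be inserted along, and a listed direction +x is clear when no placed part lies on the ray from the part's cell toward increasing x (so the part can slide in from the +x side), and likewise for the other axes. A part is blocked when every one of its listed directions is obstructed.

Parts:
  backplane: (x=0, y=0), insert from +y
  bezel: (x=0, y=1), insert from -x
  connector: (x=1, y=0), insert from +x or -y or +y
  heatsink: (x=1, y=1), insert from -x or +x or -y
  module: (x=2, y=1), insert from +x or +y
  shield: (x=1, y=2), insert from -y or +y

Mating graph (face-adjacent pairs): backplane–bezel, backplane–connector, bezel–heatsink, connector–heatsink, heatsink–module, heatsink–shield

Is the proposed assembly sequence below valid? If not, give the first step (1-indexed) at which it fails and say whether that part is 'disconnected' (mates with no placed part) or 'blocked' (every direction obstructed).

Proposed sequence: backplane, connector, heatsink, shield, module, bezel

1. backplane@(0, 0) [+y clear] — {backplane}
2. connector@(1, 0) [+x clear] — {backplane, connector}
3. heatsink@(1, 1) [-x clear] — {backplane, connector, heatsink}
4. shield@(1, 2) [+y clear] — {backplane, connector, heatsink, shield}
5. module@(2, 1) [+x clear] — {backplane, connector, heatsink, module, shield}
6. bezel@(0, 1) [-x clear] — {backplane, bezel, connector, heatsink, module, shield}

Valid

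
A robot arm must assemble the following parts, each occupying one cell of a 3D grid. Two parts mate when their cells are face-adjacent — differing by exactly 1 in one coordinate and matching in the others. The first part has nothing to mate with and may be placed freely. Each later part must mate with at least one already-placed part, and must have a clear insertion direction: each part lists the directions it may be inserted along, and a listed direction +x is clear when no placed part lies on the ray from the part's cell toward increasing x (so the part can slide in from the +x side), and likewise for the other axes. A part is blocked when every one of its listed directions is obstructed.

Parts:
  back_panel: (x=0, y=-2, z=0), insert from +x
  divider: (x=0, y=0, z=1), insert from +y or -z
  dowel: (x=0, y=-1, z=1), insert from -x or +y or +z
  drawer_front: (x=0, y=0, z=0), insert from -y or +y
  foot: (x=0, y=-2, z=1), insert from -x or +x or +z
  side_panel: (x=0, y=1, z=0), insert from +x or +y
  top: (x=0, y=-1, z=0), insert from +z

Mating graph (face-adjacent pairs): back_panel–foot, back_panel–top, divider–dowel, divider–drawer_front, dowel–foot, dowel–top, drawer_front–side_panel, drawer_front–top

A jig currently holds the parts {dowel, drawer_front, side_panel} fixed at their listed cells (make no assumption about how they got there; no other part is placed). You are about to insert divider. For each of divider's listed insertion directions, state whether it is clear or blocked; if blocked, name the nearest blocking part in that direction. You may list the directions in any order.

+y: ray from divider(0, 0, 1) has no placed part ⇒ clear
-z: nearest on ray is drawer_front@(0, 0, 0) ⇒ blocked

+y: clear; -z: blocked by drawer_front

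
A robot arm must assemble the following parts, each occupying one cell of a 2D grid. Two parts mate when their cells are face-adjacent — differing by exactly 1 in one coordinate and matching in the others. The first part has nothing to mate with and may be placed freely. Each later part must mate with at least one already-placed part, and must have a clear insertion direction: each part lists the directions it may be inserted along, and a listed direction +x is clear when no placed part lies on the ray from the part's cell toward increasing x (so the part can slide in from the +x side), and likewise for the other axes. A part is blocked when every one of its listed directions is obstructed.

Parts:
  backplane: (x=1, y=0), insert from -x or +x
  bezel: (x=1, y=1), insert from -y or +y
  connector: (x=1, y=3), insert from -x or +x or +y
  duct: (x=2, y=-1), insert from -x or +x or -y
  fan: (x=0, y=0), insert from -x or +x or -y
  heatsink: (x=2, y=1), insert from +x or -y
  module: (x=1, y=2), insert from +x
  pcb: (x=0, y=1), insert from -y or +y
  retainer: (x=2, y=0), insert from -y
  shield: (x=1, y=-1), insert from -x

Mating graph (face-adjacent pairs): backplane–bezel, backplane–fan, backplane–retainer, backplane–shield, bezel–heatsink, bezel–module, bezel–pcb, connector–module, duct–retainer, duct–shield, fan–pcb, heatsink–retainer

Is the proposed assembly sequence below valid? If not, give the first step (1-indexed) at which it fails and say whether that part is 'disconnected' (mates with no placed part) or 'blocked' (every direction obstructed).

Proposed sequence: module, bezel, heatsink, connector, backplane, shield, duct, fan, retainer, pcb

Invalid at step 9 (blocked)

1. module@(1, 2) [+x clear] — {module}
2. bezel@(1, 1) [-y clear] — {bezel, module}
3. heatsink@(2, 1) [+x clear] — {bezel, heatsink, module}
4. connector@(1, 3) [-x clear] — {bezel, connector, heatsink, module}
5. backplane@(1, 0) [-x clear] — {backplane, bezel, connector, heatsink, module}
6. shield@(1, -1) [-x clear] — {backplane, bezel, connector, heatsink, module, shield}
7. duct@(2, -1) [+x clear] — {backplane, bezel, connector, duct, heatsink, module, shield}
8. fan@(0, 0) [-x clear] — {backplane, bezel, connector, duct, fan, heatsink, module, shield}
9. retainer@(2, 0) — -y all obstructed ⇒ blocked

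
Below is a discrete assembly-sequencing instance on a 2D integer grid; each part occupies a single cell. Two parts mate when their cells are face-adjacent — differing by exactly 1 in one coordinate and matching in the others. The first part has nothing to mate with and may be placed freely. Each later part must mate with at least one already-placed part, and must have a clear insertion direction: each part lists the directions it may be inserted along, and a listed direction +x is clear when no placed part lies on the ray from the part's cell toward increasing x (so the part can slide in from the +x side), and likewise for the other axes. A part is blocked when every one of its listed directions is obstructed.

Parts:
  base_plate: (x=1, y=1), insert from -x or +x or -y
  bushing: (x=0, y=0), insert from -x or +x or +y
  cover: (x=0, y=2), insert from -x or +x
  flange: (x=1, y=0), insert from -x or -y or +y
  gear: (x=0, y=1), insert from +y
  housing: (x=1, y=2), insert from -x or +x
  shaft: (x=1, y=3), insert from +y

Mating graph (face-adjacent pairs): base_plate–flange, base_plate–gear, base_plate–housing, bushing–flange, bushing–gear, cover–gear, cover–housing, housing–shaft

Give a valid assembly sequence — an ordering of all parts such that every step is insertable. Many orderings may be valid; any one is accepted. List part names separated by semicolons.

1. housing@(1, 2) [-x clear] — {housing}
2. base_plate@(1, 1) [-x clear] — {base_plate, housing}
3. gear@(0, 1) [+y clear] — {base_plate, gear, housing}
4. cover@(0, 2) [-x clear] — {base_plate, cover, gear, housing}
5. flange@(1, 0) [-x clear] — {base_plate, cover, flange, gear, housing}
6. shaft@(1, 3) [+y clear] — {base_plate, cover, flange, gear, housing, shaft}
7. bushing@(0, 0) [-x clear] — {base_plate, bushing, cover, flange, gear, housing, shaft}

housing; base_plate; gear; cover; flange; shaft; bushing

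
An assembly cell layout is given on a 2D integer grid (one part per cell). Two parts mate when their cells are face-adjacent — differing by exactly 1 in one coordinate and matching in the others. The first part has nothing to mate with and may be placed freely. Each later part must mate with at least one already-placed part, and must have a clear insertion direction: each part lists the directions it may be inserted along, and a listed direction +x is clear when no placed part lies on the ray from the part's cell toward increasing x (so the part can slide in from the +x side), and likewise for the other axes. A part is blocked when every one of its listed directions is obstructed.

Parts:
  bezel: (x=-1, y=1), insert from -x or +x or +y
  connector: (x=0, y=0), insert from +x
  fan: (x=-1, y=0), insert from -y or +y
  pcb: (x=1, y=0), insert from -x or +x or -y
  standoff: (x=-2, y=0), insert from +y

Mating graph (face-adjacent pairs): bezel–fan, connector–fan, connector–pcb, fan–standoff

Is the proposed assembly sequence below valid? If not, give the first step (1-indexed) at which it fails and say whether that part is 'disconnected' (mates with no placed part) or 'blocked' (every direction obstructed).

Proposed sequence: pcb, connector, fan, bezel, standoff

Invalid at step 2 (blocked)

1. pcb@(1, 0) [-x clear] — {pcb}
2. connector@(0, 0) — +x all obstructed ⇒ blocked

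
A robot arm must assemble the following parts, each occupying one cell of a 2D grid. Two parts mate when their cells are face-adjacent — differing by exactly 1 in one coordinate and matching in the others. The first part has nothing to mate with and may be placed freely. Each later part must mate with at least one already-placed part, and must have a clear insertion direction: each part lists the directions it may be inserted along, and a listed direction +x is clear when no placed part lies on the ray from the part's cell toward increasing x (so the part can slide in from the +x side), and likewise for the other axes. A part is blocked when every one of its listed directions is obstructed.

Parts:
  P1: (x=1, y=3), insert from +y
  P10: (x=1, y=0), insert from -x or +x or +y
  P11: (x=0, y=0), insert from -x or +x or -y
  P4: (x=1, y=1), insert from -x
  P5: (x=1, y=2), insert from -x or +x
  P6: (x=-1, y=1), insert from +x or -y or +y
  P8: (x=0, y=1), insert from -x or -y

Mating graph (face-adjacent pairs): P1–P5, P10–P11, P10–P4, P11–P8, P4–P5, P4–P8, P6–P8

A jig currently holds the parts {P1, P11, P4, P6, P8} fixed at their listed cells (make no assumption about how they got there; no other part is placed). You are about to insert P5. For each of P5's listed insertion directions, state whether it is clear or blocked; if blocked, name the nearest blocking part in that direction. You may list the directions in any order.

-x: ray from P5(1, 2) has no placed part ⇒ clear
+x: ray from P5(1, 2) has no placed part ⇒ clear

+x: clear; -x: clear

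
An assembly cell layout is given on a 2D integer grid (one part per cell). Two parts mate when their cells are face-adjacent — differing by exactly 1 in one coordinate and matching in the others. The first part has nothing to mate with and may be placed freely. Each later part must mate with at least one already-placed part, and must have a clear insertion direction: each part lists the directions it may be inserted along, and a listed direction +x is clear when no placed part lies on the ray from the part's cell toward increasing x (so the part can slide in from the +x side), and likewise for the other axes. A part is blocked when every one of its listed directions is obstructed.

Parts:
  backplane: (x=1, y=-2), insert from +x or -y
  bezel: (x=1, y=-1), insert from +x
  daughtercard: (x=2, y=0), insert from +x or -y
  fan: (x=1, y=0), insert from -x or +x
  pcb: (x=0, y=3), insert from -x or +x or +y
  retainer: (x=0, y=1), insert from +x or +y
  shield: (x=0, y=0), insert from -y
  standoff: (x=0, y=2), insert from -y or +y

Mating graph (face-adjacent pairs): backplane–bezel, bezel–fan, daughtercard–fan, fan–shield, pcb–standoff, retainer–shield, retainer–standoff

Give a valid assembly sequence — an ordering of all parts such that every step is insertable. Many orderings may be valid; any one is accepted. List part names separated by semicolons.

daughtercard; fan; shield; retainer; standoff; pcb; bezel; backplane

1. daughtercard@(2, 0) [+x clear] — {daughtercard}
2. fan@(1, 0) [-x clear] — {daughtercard, fan}
3. shield@(0, 0) [-y clear] — {daughtercard, fan, shield}
4. retainer@(0, 1) [+x clear] — {daughtercard, fan, retainer, shield}
5. standoff@(0, 2) [+y clear] — {daughtercard, fan, retainer, shield, standoff}
6. pcb@(0, 3) [-x clear] — {daughtercard, fan, pcb, retainer, shield, standoff}
7. bezel@(1, -1) [+x clear] — {bezel, daughtercard, fan, pcb, retainer, shield, standoff}
8. backplane@(1, -2) [+x clear] — {backplane, bezel, daughtercard, fan, pcb, retainer, shield, standoff}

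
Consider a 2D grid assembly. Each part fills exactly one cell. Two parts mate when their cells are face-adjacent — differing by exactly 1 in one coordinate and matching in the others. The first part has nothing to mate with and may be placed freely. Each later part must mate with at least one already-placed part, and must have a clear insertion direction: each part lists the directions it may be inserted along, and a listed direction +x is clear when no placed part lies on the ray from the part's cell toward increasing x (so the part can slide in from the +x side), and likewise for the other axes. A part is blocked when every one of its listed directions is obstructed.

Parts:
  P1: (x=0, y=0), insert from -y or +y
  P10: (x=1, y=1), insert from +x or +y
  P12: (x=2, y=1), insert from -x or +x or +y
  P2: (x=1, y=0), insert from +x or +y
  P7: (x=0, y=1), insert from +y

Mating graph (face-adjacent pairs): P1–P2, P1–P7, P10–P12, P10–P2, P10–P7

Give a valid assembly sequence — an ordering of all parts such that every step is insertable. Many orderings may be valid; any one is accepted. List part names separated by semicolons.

1. P1@(0, 0) [-y clear] — {P1}
2. P7@(0, 1) [+y clear] — {P1, P7}
3. P10@(1, 1) [+x clear] — {P1, P10, P7}
4. P12@(2, 1) [+x clear] — {P1, P10, P12, P7}
5. P2@(1, 0) [+x clear] — {P1, P10, P12, P2, P7}

P1; P7; P10; P12; P2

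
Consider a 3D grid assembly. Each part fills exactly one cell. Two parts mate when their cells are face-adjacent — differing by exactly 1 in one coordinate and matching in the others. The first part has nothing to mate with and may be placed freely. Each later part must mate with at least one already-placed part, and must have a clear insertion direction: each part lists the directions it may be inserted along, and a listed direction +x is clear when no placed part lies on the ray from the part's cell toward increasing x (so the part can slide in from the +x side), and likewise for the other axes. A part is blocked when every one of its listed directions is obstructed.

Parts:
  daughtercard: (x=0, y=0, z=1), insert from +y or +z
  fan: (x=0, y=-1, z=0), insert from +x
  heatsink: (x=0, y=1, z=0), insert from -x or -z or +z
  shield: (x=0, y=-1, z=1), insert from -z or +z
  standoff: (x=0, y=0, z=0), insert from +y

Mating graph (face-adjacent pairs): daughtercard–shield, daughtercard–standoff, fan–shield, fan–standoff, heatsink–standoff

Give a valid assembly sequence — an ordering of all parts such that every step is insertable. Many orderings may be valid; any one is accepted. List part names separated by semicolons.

fan; standoff; shield; daughtercard; heatsink

1. fan@(0, -1, 0) [+x clear] — {fan}
2. standoff@(0, 0, 0) [+y clear] — {fan, standoff}
3. shield@(0, -1, 1) [+z clear] — {fan, shield, standoff}
4. daughtercard@(0, 0, 1) [+y clear] — {daughtercard, fan, shield, standoff}
5. heatsink@(0, 1, 0) [-x clear] — {daughtercard, fan, heatsink, shield, standoff}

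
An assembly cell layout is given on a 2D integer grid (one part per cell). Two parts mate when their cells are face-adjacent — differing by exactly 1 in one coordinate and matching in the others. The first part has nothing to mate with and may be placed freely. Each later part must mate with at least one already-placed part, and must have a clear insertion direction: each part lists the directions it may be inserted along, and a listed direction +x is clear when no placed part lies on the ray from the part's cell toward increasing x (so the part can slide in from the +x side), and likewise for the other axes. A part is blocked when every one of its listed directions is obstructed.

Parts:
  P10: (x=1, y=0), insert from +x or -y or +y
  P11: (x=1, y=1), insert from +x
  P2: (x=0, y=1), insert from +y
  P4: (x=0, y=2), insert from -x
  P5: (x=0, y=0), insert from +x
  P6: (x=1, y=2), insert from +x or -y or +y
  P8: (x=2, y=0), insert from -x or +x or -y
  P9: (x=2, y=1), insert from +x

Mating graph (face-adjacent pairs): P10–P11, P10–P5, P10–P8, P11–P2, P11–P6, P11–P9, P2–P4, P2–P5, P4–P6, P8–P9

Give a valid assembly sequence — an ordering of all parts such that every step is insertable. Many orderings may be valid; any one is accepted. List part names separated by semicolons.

1. P5@(0, 0) [+x clear] — {P5}
2. P10@(1, 0) [+x clear] — {P10, P5}
3. P11@(1, 1) [+x clear] — {P10, P11, P5}
4. P9@(2, 1) [+x clear] — {P10, P11, P5, P9}
5. P8@(2, 0) [+x clear] — {P10, P11, P5, P8, P9}
6. P2@(0, 1) [+y clear] — {P10, P11, P2, P5, P8, P9}
7. P4@(0, 2) [-x clear] — {P10, P11, P2, P4, P5, P8, P9}
8. P6@(1, 2) [+x clear] — {P10, P11, P2, P4, P5, P6, P8, P9}

P5; P10; P11; P9; P8; P2; P4; P6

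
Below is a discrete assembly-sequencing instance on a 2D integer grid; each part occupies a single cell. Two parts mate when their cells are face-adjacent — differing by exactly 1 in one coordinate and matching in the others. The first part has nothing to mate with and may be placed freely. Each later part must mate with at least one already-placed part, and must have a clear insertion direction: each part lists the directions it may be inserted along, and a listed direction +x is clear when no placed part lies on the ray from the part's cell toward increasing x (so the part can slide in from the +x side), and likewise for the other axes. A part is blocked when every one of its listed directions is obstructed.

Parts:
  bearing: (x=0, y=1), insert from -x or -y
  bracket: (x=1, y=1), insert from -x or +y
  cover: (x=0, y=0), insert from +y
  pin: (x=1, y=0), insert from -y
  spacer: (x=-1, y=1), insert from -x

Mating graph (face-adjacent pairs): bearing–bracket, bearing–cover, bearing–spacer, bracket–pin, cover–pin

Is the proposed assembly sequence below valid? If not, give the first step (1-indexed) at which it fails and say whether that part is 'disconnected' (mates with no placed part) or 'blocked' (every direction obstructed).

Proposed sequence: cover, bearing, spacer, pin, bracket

Valid

1. cover@(0, 0) [+y clear] — {cover}
2. bearing@(0, 1) [-x clear] — {bearing, cover}
3. spacer@(-1, 1) [-x clear] — {bearing, cover, spacer}
4. pin@(1, 0) [-y clear] — {bearing, cover, pin, spacer}
5. bracket@(1, 1) [+y clear] — {bearing, bracket, cover, pin, spacer}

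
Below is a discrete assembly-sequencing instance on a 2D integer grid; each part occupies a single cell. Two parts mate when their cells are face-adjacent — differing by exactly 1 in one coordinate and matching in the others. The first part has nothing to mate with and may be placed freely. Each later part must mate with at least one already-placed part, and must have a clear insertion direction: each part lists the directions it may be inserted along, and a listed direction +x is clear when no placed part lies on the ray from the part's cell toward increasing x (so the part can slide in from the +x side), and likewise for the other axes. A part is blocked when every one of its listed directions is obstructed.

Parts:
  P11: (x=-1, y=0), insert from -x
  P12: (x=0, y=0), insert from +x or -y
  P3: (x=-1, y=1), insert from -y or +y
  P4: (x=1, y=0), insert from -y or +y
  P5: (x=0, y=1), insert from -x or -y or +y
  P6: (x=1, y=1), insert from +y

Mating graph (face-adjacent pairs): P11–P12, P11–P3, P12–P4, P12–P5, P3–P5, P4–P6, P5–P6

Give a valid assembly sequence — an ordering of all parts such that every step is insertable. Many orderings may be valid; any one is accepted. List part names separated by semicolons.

P5; P3; P11; P6; P4; P12

1. P5@(0, 1) [-x clear] — {P5}
2. P3@(-1, 1) [-y clear] — {P3, P5}
3. P11@(-1, 0) [-x clear] — {P11, P3, P5}
4. P6@(1, 1) [+y clear] — {P11, P3, P5, P6}
5. P4@(1, 0) [-y clear] — {P11, P3, P4, P5, P6}
6. P12@(0, 0) [-y clear] — {P11, P12, P3, P4, P5, P6}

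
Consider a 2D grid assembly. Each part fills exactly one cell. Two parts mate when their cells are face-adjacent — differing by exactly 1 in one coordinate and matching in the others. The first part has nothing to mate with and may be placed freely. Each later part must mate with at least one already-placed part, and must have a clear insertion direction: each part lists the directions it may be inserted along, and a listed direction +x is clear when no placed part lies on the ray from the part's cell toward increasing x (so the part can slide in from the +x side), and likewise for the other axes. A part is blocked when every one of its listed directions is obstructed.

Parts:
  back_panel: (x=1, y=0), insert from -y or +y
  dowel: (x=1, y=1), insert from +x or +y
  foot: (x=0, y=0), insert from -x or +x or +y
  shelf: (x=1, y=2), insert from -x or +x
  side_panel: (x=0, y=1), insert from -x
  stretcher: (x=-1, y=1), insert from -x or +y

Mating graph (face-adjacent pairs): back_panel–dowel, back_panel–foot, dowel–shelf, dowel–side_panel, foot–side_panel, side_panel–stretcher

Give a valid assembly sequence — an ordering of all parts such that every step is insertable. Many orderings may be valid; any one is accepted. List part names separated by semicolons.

1. foot@(0, 0) [-x clear] — {foot}
2. side_panel@(0, 1) [-x clear] — {foot, side_panel}
3. stretcher@(-1, 1) [-x clear] — {foot, side_panel, stretcher}
4. dowel@(1, 1) [+x clear] — {dowel, foot, side_panel, stretcher}
5. back_panel@(1, 0) [-y clear] — {back_panel, dowel, foot, side_panel, stretcher}
6. shelf@(1, 2) [-x clear] — {back_panel, dowel, foot, shelf, side_panel, stretcher}

foot; side_panel; stretcher; dowel; back_panel; shelf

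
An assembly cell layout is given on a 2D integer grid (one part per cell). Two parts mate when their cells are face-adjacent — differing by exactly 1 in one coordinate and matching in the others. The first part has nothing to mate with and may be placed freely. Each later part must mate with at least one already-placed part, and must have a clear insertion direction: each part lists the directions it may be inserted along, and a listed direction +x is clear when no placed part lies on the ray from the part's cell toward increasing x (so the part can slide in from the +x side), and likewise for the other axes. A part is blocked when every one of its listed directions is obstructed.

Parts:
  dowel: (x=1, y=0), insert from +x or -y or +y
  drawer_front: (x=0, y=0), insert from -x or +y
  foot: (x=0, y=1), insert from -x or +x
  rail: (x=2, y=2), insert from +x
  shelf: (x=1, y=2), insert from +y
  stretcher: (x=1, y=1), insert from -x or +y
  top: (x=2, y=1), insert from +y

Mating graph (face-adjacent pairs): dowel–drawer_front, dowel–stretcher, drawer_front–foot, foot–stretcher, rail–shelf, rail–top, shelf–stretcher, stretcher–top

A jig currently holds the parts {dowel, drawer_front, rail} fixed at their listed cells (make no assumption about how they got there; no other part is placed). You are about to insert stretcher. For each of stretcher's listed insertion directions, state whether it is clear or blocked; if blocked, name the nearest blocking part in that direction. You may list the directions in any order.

+y: clear; -x: clear

-x: ray from stretcher(1, 1) has no placed part ⇒ clear
+y: ray from stretcher(1, 1) has no placed part ⇒ clear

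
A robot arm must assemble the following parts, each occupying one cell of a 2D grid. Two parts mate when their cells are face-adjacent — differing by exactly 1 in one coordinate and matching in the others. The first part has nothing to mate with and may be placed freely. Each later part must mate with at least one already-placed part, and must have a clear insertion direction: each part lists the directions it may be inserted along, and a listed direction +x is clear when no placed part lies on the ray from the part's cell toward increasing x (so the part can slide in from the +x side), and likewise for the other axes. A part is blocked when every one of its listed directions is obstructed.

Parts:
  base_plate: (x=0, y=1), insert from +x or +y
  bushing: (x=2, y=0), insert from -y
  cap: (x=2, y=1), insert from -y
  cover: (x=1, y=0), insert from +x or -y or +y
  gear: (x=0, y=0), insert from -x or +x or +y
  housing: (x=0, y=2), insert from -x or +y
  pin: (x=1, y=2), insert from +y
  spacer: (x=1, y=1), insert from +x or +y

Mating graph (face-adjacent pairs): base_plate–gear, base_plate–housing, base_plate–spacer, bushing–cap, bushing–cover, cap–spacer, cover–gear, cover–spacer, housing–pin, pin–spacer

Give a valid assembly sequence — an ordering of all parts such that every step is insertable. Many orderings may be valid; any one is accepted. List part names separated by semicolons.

1. housing@(0, 2) [-x clear] — {housing}
2. base_plate@(0, 1) [+x clear] — {base_plate, housing}
3. gear@(0, 0) [-x clear] — {base_plate, gear, housing}
4. spacer@(1, 1) [+x clear] — {base_plate, gear, housing, spacer}
5. cap@(2, 1) [-y clear] — {base_plate, cap, gear, housing, spacer}
6. bushing@(2, 0) [-y clear] — {base_plate, bushing, cap, gear, housing, spacer}
7. pin@(1, 2) [+y clear] — {base_plate, bushing, cap, gear, housing, pin, spacer}
8. cover@(1, 0) [-y clear] — {base_plate, bushing, cap, cover, gear, housing, pin, spacer}

housing; base_plate; gear; spacer; cap; bushing; pin; cover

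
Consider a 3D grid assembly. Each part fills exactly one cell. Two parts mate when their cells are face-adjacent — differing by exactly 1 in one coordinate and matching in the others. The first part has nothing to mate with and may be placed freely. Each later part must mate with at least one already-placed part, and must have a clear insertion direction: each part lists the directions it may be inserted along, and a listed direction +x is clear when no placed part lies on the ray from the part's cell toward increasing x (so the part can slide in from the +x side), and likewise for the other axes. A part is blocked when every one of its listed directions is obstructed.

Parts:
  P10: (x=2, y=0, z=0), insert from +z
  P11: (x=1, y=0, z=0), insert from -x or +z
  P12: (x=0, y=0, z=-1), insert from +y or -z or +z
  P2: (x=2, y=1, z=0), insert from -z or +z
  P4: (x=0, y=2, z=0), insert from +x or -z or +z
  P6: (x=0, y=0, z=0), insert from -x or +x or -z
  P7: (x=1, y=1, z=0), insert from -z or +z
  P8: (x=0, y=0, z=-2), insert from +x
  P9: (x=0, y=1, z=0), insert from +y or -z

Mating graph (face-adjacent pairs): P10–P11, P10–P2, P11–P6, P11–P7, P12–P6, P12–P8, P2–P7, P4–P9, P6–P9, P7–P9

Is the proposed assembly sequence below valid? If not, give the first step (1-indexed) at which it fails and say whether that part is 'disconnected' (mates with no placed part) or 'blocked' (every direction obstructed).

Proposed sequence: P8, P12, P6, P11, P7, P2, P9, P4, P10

1. P8@(0, 0, -2) [+x clear] — {P8}
2. P12@(0, 0, -1) [+y clear] — {P12, P8}
3. P6@(0, 0, 0) [-x clear] — {P12, P6, P8}
4. P11@(1, 0, 0) [+z clear] — {P11, P12, P6, P8}
5. P7@(1, 1, 0) [-z clear] — {P11, P12, P6, P7, P8}
6. P2@(2, 1, 0) [-z clear] — {P11, P12, P2, P6, P7, P8}
7. P9@(0, 1, 0) [+y clear] — {P11, P12, P2, P6, P7, P8, P9}
8. P4@(0, 2, 0) [+x clear] — {P11, P12, P2, P4, P6, P7, P8, P9}
9. P10@(2, 0, 0) [+z clear] — {P10, P11, P12, P2, P4, P6, P7, P8, P9}

Valid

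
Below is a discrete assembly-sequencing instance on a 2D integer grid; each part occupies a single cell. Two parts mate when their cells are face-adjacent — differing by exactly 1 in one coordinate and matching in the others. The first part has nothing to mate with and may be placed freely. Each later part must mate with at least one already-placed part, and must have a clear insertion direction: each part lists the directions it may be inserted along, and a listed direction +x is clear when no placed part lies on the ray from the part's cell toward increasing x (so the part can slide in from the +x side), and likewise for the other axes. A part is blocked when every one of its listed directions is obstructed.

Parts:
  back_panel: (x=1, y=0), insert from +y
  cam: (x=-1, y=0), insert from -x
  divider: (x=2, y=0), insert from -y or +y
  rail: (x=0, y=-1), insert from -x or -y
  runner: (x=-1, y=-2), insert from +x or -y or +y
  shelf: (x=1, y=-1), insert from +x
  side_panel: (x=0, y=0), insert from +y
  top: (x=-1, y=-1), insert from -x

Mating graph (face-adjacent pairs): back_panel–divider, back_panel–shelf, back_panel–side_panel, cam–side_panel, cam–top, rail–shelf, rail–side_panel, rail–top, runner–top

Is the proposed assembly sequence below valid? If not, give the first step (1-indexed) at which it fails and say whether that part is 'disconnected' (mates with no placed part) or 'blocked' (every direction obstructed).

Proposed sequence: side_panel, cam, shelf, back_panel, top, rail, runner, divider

1. side_panel@(0, 0) [+y clear] — {side_panel}
2. cam@(-1, 0) [-x clear] — {cam, side_panel}
3. shelf@(1, -1) — no placed neighbour ⇒ disconnected

Invalid at step 3 (disconnected)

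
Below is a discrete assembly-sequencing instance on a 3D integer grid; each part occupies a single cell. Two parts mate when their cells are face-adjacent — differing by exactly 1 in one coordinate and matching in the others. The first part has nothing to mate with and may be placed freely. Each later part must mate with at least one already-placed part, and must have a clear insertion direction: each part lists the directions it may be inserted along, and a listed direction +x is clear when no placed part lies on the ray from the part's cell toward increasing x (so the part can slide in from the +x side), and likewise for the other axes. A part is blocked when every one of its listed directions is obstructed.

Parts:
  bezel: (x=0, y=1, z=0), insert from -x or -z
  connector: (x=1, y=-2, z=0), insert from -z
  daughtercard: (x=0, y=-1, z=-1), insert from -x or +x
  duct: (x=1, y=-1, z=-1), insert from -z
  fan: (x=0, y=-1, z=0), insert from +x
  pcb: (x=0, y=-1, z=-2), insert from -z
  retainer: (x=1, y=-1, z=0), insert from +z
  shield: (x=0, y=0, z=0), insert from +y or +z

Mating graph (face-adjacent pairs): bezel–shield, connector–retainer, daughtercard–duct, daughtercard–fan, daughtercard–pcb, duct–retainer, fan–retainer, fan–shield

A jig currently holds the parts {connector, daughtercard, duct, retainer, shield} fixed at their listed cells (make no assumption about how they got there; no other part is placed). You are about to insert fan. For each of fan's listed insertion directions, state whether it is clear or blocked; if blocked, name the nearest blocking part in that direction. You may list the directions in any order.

+x: nearest on ray is retainer@(1, -1, 0) ⇒ blocked

+x: blocked by retainer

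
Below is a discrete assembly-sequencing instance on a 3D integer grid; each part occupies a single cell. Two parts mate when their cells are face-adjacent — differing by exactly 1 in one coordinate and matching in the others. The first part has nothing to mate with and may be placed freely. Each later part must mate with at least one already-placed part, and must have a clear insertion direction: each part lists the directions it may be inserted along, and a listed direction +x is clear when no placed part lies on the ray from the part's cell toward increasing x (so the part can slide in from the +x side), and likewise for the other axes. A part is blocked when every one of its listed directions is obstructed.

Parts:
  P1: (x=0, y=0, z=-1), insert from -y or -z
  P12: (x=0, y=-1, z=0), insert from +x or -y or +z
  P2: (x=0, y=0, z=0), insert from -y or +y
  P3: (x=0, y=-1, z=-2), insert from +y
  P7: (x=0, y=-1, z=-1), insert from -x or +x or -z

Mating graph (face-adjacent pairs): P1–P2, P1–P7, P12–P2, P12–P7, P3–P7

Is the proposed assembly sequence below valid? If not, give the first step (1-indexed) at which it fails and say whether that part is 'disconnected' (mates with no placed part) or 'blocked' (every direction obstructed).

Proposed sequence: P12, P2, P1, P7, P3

1. P12@(0, -1, 0) [+x clear] — {P12}
2. P2@(0, 0, 0) [+y clear] — {P12, P2}
3. P1@(0, 0, -1) [-y clear] — {P1, P12, P2}
4. P7@(0, -1, -1) [-x clear] — {P1, P12, P2, P7}
5. P3@(0, -1, -2) [+y clear] — {P1, P12, P2, P3, P7}

Valid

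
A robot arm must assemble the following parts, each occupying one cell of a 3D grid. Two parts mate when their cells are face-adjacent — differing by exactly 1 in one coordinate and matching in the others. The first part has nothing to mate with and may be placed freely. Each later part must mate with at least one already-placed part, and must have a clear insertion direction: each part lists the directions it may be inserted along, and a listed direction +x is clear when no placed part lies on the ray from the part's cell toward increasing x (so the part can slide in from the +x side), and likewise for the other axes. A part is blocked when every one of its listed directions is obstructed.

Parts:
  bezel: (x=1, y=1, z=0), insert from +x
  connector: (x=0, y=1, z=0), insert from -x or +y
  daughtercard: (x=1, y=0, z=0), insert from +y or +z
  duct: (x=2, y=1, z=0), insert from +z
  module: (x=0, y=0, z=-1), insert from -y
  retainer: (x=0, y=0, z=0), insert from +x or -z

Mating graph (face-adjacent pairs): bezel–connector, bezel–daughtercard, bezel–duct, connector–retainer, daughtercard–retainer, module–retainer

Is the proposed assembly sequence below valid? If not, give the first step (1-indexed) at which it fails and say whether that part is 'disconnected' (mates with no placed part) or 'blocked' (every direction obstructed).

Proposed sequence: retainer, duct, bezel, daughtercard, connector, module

Invalid at step 2 (disconnected)

1. retainer@(0, 0, 0) [+x clear] — {retainer}
2. duct@(2, 1, 0) — no placed neighbour ⇒ disconnected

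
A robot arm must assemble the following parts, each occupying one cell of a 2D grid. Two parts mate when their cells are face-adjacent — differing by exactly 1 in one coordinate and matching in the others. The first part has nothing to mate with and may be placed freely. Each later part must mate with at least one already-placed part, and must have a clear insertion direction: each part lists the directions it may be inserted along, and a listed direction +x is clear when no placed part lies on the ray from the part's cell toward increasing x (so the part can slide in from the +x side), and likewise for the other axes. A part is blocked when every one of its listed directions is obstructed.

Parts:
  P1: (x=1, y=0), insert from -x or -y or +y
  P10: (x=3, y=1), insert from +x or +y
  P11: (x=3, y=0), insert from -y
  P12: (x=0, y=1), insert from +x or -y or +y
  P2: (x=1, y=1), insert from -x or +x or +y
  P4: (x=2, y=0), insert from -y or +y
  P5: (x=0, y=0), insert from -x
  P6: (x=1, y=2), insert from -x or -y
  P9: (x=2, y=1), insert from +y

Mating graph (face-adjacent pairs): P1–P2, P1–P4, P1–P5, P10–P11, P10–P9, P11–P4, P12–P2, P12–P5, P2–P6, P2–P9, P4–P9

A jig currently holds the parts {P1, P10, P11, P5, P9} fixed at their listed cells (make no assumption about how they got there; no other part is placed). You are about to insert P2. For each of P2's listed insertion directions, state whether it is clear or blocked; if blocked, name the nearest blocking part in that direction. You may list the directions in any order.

-x: ray from P2(1, 1) has no placed part ⇒ clear
+x: nearest on ray is P9@(2, 1) ⇒ blocked
+y: ray from P2(1, 1) has no placed part ⇒ clear

+x: blocked by P9; +y: clear; -x: clear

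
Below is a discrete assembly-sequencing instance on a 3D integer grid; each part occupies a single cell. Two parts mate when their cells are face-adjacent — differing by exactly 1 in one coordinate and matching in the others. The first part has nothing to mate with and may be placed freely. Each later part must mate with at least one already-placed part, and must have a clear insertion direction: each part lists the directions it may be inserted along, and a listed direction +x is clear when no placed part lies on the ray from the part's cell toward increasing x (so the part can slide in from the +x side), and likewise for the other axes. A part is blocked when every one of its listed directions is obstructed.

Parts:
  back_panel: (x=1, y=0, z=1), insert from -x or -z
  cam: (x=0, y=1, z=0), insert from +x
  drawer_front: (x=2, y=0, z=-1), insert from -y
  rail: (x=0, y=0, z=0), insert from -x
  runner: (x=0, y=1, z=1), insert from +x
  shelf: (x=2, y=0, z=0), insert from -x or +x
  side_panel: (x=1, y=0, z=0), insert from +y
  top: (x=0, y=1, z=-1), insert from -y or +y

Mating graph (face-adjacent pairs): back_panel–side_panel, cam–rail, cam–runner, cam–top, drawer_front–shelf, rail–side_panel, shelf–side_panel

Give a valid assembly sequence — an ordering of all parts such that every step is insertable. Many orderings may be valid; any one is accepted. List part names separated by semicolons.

rail; cam; runner; top; side_panel; back_panel; shelf; drawer_front

1. rail@(0, 0, 0) [-x clear] — {rail}
2. cam@(0, 1, 0) [+x clear] — {cam, rail}
3. runner@(0, 1, 1) [+x clear] — {cam, rail, runner}
4. top@(0, 1, -1) [-y clear] — {cam, rail, runner, top}
5. side_panel@(1, 0, 0) [+y clear] — {cam, rail, runner, side_panel, top}
6. back_panel@(1, 0, 1) [-x clear] — {back_panel, cam, rail, runner, side_panel, top}
7. shelf@(2, 0, 0) [+x clear] — {back_panel, cam, rail, runner, shelf, side_panel, top}
8. drawer_front@(2, 0, -1) [-y clear] — {back_panel, cam, drawer_front, rail, runner, shelf, side_panel, top}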